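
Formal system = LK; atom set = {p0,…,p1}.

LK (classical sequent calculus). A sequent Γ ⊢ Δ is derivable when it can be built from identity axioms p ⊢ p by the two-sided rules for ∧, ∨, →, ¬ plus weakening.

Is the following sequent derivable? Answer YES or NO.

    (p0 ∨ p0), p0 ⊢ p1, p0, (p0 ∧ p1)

Proof tree:
[∧R] (p0 ∨ p0), p0 ⊢ p1, p0, (p0 ∧ p1)
  [∨L] (p0 ∨ p0) ⊢ p1, p0
    [Ax] p0 ⊢ p0
    [WR] p0 ⊢ p0, p1
      [Ax] p0 ⊢ p0
  [WR] p0 ⊢ p0, p1
    [Ax] p0 ⊢ p0

Result: YES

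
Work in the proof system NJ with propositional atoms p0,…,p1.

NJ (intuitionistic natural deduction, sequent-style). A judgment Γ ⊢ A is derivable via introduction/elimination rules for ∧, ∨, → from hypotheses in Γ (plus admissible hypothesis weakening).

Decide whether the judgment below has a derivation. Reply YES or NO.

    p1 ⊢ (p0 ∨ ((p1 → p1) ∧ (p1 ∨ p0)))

Derivation trace:
[∨I₂] p1 ⊢ (p0 ∨ ((p1 → p1) ∧ (p1 ∨ p0)))
  [∧I] p1 ⊢ ((p1 → p1) ∧ (p1 ∨ p0))
    [→I]  ⊢ (p1 → p1)
      [Ax] p1 ⊢ p1
    [∨I₁] p1 ⊢ (p1 ∨ p0)
      [Ax] p1 ⊢ p1

Result: YES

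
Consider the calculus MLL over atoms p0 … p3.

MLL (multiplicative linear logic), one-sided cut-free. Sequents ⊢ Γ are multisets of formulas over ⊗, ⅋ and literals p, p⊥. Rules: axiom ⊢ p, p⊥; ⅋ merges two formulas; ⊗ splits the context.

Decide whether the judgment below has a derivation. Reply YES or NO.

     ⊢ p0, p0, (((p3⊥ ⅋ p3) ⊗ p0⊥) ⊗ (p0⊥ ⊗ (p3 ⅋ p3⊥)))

Derivation (root first):
[⊗]  ⊢ p0, p0, (((p3⊥ ⅋ p3) ⊗ p0⊥) ⊗ (p0⊥ ⊗ (p3 ⅋ p3⊥)))
  [⊗]  ⊢ p0, ((p3⊥ ⅋ p3) ⊗ p0⊥)
    [⅋]  ⊢ (p3⊥ ⅋ p3)
      [Ax]  ⊢ p3, p3⊥
    [Ax]  ⊢ p0, p0⊥
  [⊗]  ⊢ p0, (p0⊥ ⊗ (p3 ⅋ p3⊥))
    [Ax]  ⊢ p0, p0⊥
    [⅋]  ⊢ (p3 ⅋ p3⊥)
      [Ax]  ⊢ p3, p3⊥

Result: YES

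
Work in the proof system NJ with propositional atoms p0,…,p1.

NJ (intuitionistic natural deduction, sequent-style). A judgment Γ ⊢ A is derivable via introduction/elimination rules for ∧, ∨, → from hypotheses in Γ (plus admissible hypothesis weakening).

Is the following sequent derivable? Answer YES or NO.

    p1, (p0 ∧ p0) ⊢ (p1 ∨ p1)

Derivation trace:
[∨I₂] p1, (p0 ∧ p0) ⊢ (p1 ∨ p1)
  [Wk] p1, (p0 ∧ p0) ⊢ p1
    [Ax] p1 ⊢ p1

Result: YES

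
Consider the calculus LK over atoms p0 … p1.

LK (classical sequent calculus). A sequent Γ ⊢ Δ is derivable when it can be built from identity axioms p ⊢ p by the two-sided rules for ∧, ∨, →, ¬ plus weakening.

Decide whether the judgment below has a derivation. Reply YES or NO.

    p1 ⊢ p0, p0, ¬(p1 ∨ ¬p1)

Truth-table refutation:
  v=00: Γ:[p1=F] Δ:[p0=F, p0=F, ¬(p1 ∨ ¬p1)=F] refutes=False
  v=01: Γ:[p1=T] Δ:[p0=F, p0=F, ¬(p1 ∨ ¬p1)=F] refutes=True  ← countermodel

Result: NO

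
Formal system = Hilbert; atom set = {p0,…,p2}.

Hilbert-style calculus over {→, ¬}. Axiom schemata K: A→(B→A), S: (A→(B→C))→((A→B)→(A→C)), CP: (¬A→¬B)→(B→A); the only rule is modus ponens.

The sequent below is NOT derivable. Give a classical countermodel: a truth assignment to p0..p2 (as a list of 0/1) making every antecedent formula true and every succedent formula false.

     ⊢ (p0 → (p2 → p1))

Search for a countermodel by truth-table:
  v=000: Γ:[] Δ:[(p0 → (p2 → p1))=T] refutes=False
  v=001: Γ:[] Δ:[(p0 → (p2 → p1))=T] refutes=False
  v=010: Γ:[] Δ:[(p0 → (p2 → p1))=T] refutes=False
  v=011: Γ:[] Δ:[(p0 → (p2 → p1))=T] refutes=False
  v=100: Γ:[] Δ:[(p0 → (p2 → p1))=T] refutes=False
  v=101: Γ:[] Δ:[(p0 → (p2 → p1))=F] refutes=True  ← countermodel

Result: [1, 0, 1]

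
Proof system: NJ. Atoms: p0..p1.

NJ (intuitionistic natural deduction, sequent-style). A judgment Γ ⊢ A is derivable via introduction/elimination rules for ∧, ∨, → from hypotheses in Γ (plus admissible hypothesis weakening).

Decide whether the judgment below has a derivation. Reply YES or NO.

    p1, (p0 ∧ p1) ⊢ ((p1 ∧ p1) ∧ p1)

Derivation trace:
[∧I] p1, (p0 ∧ p1) ⊢ ((p1 ∧ p1) ∧ p1)
  [∧I] p1, (p0 ∧ p1) ⊢ (p1 ∧ p1)
    [Wk] p1, (p0 ∧ p1) ⊢ p1
      [Ax] p1 ⊢ p1
    [Ax] p1 ⊢ p1
  [Ax] p1 ⊢ p1

Result: YES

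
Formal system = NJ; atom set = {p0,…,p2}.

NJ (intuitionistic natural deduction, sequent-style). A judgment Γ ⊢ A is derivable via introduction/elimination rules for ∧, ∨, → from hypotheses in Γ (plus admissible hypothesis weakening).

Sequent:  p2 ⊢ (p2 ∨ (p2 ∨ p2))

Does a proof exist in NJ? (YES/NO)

Proof tree:
[∨I₂] p2 ⊢ (p2 ∨ (p2 ∨ p2))
  [∨I₂] p2 ⊢ (p2 ∨ p2)
    [Ax] p2 ⊢ p2

Result: YES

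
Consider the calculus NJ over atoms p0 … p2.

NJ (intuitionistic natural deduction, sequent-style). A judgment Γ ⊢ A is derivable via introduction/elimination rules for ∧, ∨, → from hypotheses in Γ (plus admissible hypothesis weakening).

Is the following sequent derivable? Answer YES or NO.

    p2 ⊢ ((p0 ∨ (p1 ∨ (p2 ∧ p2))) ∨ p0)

Derivation trace:
[∨I₁] p2 ⊢ ((p0 ∨ (p1 ∨ (p2 ∧ p2))) ∨ p0)
  [∨I₂] p2 ⊢ (p0 ∨ (p1 ∨ (p2 ∧ p2)))
    [∨I₂] p2 ⊢ (p1 ∨ (p2 ∧ p2))
      [∧I] p2 ⊢ (p2 ∧ p2)
        [Ax] p2 ⊢ p2
        [Ax] p2 ⊢ p2

Result: YES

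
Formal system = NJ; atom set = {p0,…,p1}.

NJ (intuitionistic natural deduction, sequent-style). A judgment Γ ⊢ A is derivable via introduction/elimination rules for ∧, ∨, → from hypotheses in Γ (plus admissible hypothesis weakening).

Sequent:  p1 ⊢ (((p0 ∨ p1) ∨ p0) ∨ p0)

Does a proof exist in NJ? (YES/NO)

Derivation (root first):
[∨I₁] p1 ⊢ (((p0 ∨ p1) ∨ p0) ∨ p0)
  [∨I₁] p1 ⊢ ((p0 ∨ p1) ∨ p0)
    [∨I₂] p1 ⊢ (p0 ∨ p1)
      [Ax] p1 ⊢ p1

Result: YES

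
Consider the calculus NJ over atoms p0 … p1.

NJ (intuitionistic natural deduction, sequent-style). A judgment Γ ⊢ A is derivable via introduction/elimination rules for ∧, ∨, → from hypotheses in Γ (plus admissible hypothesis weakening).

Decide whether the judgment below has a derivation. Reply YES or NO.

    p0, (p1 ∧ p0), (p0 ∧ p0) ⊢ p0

Derivation trace:
[Wk] p0, (p1 ∧ p0), (p0 ∧ p0) ⊢ p0
  [Wk] p0, (p1 ∧ p0) ⊢ p0
    [Ax] p0 ⊢ p0

Result: YES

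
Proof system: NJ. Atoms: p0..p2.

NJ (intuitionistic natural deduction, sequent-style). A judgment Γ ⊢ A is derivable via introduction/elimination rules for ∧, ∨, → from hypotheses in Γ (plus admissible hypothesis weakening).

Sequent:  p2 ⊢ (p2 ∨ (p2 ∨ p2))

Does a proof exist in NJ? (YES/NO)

Derivation trace:
[∨I₂] p2 ⊢ (p2 ∨ (p2 ∨ p2))
  [∨I₁] p2 ⊢ (p2 ∨ p2)
    [Ax] p2 ⊢ p2

Result: YES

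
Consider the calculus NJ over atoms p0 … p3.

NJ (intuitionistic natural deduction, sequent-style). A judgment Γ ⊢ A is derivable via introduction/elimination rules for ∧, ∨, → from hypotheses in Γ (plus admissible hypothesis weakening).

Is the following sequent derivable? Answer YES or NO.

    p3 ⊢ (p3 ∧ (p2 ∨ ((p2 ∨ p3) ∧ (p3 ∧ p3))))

Proof tree:
[∧I] p3 ⊢ (p3 ∧ (p2 ∨ ((p2 ∨ p3) ∧ (p3 ∧ p3))))
  [Ax] p3 ⊢ p3
  [∨I₂] p3 ⊢ (p2 ∨ ((p2 ∨ p3) ∧ (p3 ∧ p3)))
    [∧I] p3 ⊢ ((p2 ∨ p3) ∧ (p3 ∧ p3))
      [∨I₂] p3 ⊢ (p2 ∨ p3)
        [Ax] p3 ⊢ p3
      [∧I] p3 ⊢ (p3 ∧ p3)
        [Ax] p3 ⊢ p3
        [Ax] p3 ⊢ p3

Result: YES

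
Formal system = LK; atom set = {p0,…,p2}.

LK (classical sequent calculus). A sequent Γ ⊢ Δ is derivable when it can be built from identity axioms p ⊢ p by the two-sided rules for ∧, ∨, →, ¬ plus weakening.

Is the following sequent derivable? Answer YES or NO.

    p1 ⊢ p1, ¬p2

Proof tree:
[¬R] p1 ⊢ p1, ¬p2
  [WL] p1, p2 ⊢ p1
    [Ax] p1 ⊢ p1

Result: YES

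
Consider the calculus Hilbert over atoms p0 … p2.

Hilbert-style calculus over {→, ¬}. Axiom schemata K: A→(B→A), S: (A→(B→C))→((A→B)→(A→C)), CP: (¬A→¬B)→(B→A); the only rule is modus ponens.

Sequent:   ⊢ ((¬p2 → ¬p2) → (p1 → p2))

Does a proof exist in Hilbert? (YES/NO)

Enumerate valuations to refute Γ ⊢ Δ:
  v=000: Γ:[] Δ:[((¬p2 → ¬p2) → (p1 → p2))=T] refutes=False
  v=001: Γ:[] Δ:[((¬p2 → ¬p2) → (p1 → p2))=T] refutes=False
  v=010: Γ:[] Δ:[((¬p2 → ¬p2) → (p1 → p2))=F] refutes=True  ← countermodel

Result: NO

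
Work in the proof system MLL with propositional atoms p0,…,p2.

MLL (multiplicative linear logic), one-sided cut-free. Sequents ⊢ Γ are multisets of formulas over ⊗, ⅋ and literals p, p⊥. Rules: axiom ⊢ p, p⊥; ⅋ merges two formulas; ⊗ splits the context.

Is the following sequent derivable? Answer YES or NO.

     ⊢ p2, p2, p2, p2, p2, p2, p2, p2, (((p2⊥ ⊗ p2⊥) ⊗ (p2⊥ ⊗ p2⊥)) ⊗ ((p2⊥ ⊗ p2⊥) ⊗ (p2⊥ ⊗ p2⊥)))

Derivation (root first):
[⊗]  ⊢ p2, p2, p2, p2, p2, p2, p2, p2, (((p2⊥ ⊗ p2⊥) ⊗ (p2⊥ ⊗ p2⊥)) ⊗ ((p2⊥ ⊗ p2⊥) ⊗ (p2⊥ ⊗ p2⊥)))
  [⊗]  ⊢ p2, p2, p2, p2, ((p2⊥ ⊗ p2⊥) ⊗ (p2⊥ ⊗ p2⊥))
    [⊗]  ⊢ p2, p2, (p2⊥ ⊗ p2⊥)
      [Ax]  ⊢ p2, p2⊥
      [Ax]  ⊢ p2, p2⊥
    [⊗]  ⊢ p2, p2, (p2⊥ ⊗ p2⊥)
      [Ax]  ⊢ p2, p2⊥
      [Ax]  ⊢ p2, p2⊥
  [⊗]  ⊢ p2, p2, p2, p2, ((p2⊥ ⊗ p2⊥) ⊗ (p2⊥ ⊗ p2⊥))
    [⊗]  ⊢ p2, p2, (p2⊥ ⊗ p2⊥)
      [Ax]  ⊢ p2, p2⊥
      [Ax]  ⊢ p2, p2⊥
    [⊗]  ⊢ p2, p2, (p2⊥ ⊗ p2⊥)
      [Ax]  ⊢ p2, p2⊥
      [Ax]  ⊢ p2, p2⊥

Result: YES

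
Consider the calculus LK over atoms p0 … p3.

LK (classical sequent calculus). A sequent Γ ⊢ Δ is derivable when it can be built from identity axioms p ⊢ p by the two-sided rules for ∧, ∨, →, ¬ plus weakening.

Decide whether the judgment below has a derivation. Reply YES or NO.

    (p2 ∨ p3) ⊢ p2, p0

Search for a countermodel by truth-table:
  v=0000: Γ:[(p2 ∨ p3)=F] Δ:[p2=F, p0=F] refutes=False
  v=0001: Γ:[(p2 ∨ p3)=T] Δ:[p2=F, p0=F] refutes=True  ← countermodel

Result: NO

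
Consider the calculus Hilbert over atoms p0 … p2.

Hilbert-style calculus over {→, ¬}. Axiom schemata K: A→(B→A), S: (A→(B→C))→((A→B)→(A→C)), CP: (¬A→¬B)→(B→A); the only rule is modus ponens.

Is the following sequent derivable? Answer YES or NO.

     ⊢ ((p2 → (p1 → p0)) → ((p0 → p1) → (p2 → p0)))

Search for a countermodel by truth-table:
  v=000: Γ:[] Δ:[((p2 → (p1 → p0)) → ((p0 → p1) → (p2 → p0)))=T] refutes=False
  v=001: Γ:[] Δ:[((p2 → (p1 → p0)) → ((p0 → p1) → (p2 → p0)))=F] refutes=True  ← countermodel

Result: NO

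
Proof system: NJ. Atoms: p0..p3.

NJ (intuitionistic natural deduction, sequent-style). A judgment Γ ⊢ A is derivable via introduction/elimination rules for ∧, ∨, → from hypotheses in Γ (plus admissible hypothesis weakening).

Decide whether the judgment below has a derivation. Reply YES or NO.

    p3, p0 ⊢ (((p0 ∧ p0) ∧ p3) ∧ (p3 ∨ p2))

Derivation trace:
[∧I] p3, p0 ⊢ (((p0 ∧ p0) ∧ p3) ∧ (p3 ∨ p2))
  [∧I] p3, p0 ⊢ ((p0 ∧ p0) ∧ p3)
    [∧I] p0 ⊢ (p0 ∧ p0)
      [Ax] p0 ⊢ p0
      [Ax] p0 ⊢ p0
    [Ax] p3 ⊢ p3
  [∨I₁] p3 ⊢ (p3 ∨ p2)
    [Ax] p3 ⊢ p3

Result: YES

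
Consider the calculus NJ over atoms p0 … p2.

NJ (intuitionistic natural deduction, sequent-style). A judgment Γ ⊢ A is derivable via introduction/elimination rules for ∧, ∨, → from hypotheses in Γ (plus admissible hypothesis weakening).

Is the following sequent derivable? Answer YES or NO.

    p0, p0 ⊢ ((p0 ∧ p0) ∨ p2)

Derivation (root first):
[∨I₁] p0, p0 ⊢ ((p0 ∧ p0) ∨ p2)
  [Wk] p0, p0 ⊢ (p0 ∧ p0)
    [∧I] p0 ⊢ (p0 ∧ p0)
      [Ax] p0 ⊢ p0
      [Ax] p0 ⊢ p0

Result: YES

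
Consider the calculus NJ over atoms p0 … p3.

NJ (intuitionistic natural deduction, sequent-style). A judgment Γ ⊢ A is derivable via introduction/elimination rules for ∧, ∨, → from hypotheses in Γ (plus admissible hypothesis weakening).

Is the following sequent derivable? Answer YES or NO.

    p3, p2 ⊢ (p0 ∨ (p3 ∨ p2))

Proof tree:
[∨I₂] p3, p2 ⊢ (p0 ∨ (p3 ∨ p2))
  [∨I₁] p3, p2 ⊢ (p3 ∨ p2)
    [Wk] p3, p2 ⊢ p3
      [Ax] p3 ⊢ p3

Result: YES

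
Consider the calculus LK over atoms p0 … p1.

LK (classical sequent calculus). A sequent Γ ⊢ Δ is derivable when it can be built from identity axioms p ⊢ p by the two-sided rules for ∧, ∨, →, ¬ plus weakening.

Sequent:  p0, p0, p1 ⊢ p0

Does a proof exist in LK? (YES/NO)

Derivation (root first):
[WL] p0, p0, p1 ⊢ p0
  [WL] p0, p0 ⊢ p0
    [Ax] p0 ⊢ p0

Result: YES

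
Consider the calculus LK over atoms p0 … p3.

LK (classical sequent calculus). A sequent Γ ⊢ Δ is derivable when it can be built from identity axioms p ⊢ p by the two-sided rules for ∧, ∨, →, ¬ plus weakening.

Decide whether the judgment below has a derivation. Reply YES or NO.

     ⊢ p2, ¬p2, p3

Derivation (root first):
[WR]  ⊢ p2, ¬p2, p3
  [¬R]  ⊢ p2, ¬p2
    [Ax] p2 ⊢ p2

Result: YES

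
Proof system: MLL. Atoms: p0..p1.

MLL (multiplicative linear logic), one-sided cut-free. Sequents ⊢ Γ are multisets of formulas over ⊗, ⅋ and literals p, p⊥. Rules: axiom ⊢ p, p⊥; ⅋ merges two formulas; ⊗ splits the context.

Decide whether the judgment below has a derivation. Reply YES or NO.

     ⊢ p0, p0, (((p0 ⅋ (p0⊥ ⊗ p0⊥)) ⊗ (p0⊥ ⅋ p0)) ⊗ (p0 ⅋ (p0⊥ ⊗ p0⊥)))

Derivation (root first):
[⊗]  ⊢ p0, p0, (((p0 ⅋ (p0⊥ ⊗ p0⊥)) ⊗ (p0⊥ ⅋ p0)) ⊗ (p0 ⅋ (p0⊥ ⊗ p0⊥)))
  [⊗]  ⊢ p0, ((p0 ⅋ (p0⊥ ⊗ p0⊥)) ⊗ (p0⊥ ⅋ p0))
    [⅋]  ⊢ p0, (p0 ⅋ (p0⊥ ⊗ p0⊥))
      [⊗]  ⊢ p0, p0, (p0⊥ ⊗ p0⊥)
        [Ax]  ⊢ p0, p0⊥
        [Ax]  ⊢ p0, p0⊥
    [⅋]  ⊢ (p0⊥ ⅋ p0)
      [Ax]  ⊢ p0, p0⊥
  [⅋]  ⊢ p0, (p0 ⅋ (p0⊥ ⊗ p0⊥))
    [⊗]  ⊢ p0, p0, (p0⊥ ⊗ p0⊥)
      [Ax]  ⊢ p0, p0⊥
      [Ax]  ⊢ p0, p0⊥

Result: YES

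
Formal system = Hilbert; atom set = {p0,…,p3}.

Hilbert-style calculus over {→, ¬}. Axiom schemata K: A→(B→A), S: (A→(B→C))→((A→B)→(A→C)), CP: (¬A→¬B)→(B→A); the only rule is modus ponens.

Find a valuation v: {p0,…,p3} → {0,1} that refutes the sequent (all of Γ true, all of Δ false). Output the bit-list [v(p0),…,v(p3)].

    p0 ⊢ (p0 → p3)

Enumerate valuations to refute Γ ⊢ Δ:
  v=0000: Γ:[p0=F] Δ:[(p0 → p3)=T] refutes=False
  v=0001: Γ:[p0=F] Δ:[(p0 → p3)=T] refutes=False
  v=0010: Γ:[p0=F] Δ:[(p0 → p3)=T] refutes=False
  v=0011: Γ:[p0=F] Δ:[(p0 → p3)=T] refutes=False
  v=0100: Γ:[p0=F] Δ:[(p0 → p3)=T] refutes=False
  v=0101: Γ:[p0=F] Δ:[(p0 → p3)=T] refutes=False
  v=0110: Γ:[p0=F] Δ:[(p0 → p3)=T] refutes=False
  v=0111: Γ:[p0=F] Δ:[(p0 → p3)=T] refutes=False
  v=1000: Γ:[p0=T] Δ:[(p0 → p3)=F] refutes=True  ← countermodel

Result: [1, 0, 0, 0]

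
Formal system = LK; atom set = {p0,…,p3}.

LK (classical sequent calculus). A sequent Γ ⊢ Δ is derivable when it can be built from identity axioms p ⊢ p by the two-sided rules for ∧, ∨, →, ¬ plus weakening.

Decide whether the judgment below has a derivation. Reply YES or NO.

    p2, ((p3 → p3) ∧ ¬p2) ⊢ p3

Proof tree:
[∧L] p2, ((p3 → p3) ∧ ¬p2) ⊢ p3
  [→L] ¬p2, p2, (p3 → p3) ⊢ p3
    [WR] p2, ¬p2 ⊢ p3
      [¬L] p2, ¬p2 ⊢ 
        [Ax] p2 ⊢ p2
    [Ax] p3 ⊢ p3

Result: YES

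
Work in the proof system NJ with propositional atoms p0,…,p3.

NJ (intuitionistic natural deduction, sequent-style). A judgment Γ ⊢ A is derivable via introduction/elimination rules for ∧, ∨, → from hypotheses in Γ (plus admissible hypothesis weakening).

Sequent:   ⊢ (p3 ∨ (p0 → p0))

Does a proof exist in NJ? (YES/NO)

Proof tree:
[∨I₂]  ⊢ (p3 ∨ (p0 → p0))
  [→I]  ⊢ (p0 → p0)
    [Ax] p0 ⊢ p0

Result: YES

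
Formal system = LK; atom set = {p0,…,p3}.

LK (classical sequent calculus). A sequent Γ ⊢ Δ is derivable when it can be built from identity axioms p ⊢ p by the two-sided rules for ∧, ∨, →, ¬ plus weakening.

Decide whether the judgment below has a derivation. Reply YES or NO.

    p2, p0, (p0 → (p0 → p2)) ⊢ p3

Truth-table refutation:
  v=0000: Γ:[p2=F, p0=F, (p0 → (p0 → p2))=T] Δ:[p3=F] refutes=False
  v=0001: Γ:[p2=F, p0=F, (p0 → (p0 → p2))=T] Δ:[p3=T] refutes=False
  v=0010: Γ:[p2=T, p0=F, (p0 → (p0 → p2))=T] Δ:[p3=F] refutes=False
  v=0011: Γ:[p2=T, p0=F, (p0 → (p0 → p2))=T] Δ:[p3=T] refutes=False
  v=0100: Γ:[p2=F, p0=F, (p0 → (p0 → p2))=T] Δ:[p3=F] refutes=False
  v=0101: Γ:[p2=F, p0=F, (p0 → (p0 → p2))=T] Δ:[p3=T] refutes=False
  v=0110: Γ:[p2=T, p0=F, (p0 → (p0 → p2))=T] Δ:[p3=F] refutes=False
  v=0111: Γ:[p2=T, p0=F, (p0 → (p0 → p2))=T] Δ:[p3=T] refutes=False
  v=1000: Γ:[p2=F, p0=T, (p0 → (p0 → p2))=F] Δ:[p3=F] refutes=False
  v=1001: Γ:[p2=F, p0=T, (p0 → (p0 → p2))=F] Δ:[p3=T] refutes=False
  v=1010: Γ:[p2=T, p0=T, (p0 → (p0 → p2))=T] Δ:[p3=F] refutes=True  ← countermodel

Result: NO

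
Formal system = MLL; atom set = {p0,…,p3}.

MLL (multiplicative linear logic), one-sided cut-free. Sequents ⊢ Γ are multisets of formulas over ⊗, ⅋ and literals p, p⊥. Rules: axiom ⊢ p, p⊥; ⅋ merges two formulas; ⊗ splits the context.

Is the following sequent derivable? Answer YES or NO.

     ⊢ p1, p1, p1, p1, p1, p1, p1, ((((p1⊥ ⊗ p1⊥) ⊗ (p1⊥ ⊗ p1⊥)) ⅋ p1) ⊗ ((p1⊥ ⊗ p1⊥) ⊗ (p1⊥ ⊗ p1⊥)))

Proof tree:
[⊗]  ⊢ p1, p1, p1, p1, p1, p1, p1, ((((p1⊥ ⊗ p1⊥) ⊗ (p1⊥ ⊗ p1⊥)) ⅋ p1) ⊗ ((p1⊥ ⊗ p1⊥) ⊗ (p1⊥ ⊗ p1⊥)))
  [⅋]  ⊢ p1, p1, p1, (((p1⊥ ⊗ p1⊥) ⊗ (p1⊥ ⊗ p1⊥)) ⅋ p1)
    [⊗]  ⊢ p1, p1, p1, p1, ((p1⊥ ⊗ p1⊥) ⊗ (p1⊥ ⊗ p1⊥))
      [⊗]  ⊢ p1, p1, (p1⊥ ⊗ p1⊥)
        [Ax]  ⊢ p1, p1⊥
        [Ax]  ⊢ p1, p1⊥
      [⊗]  ⊢ p1, p1, (p1⊥ ⊗ p1⊥)
        [Ax]  ⊢ p1, p1⊥
        [Ax]  ⊢ p1, p1⊥
  [⊗]  ⊢ p1, p1, p1, p1, ((p1⊥ ⊗ p1⊥) ⊗ (p1⊥ ⊗ p1⊥))
    [⊗]  ⊢ p1, p1, (p1⊥ ⊗ p1⊥)
      [Ax]  ⊢ p1, p1⊥
      [Ax]  ⊢ p1, p1⊥
    [⊗]  ⊢ p1, p1, (p1⊥ ⊗ p1⊥)
      [Ax]  ⊢ p1, p1⊥
      [Ax]  ⊢ p1, p1⊥

Result: YES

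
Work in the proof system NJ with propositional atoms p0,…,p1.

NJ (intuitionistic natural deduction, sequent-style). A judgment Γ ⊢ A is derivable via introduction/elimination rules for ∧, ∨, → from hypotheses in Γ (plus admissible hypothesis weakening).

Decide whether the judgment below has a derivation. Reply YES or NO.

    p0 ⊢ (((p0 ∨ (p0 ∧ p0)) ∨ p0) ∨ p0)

Proof tree:
[∨I₁] p0 ⊢ (((p0 ∨ (p0 ∧ p0)) ∨ p0) ∨ p0)
  [∨I₁] p0 ⊢ ((p0 ∨ (p0 ∧ p0)) ∨ p0)
    [∨I₂] p0 ⊢ (p0 ∨ (p0 ∧ p0))
      [∧I] p0 ⊢ (p0 ∧ p0)
        [Ax] p0 ⊢ p0
        [Ax] p0 ⊢ p0

Result: YES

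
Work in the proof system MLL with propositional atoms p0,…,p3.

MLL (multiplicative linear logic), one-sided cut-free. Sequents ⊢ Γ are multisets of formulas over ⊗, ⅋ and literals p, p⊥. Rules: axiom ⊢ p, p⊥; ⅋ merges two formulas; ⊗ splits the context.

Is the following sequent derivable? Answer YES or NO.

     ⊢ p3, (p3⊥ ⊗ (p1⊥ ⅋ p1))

Derivation (root first):
[⊗]  ⊢ p3, (p3⊥ ⊗ (p1⊥ ⅋ p1))
  [Ax]  ⊢ p3, p3⊥
  [⅋]  ⊢ (p1⊥ ⅋ p1)
    [Ax]  ⊢ p1, p1⊥

Result: YES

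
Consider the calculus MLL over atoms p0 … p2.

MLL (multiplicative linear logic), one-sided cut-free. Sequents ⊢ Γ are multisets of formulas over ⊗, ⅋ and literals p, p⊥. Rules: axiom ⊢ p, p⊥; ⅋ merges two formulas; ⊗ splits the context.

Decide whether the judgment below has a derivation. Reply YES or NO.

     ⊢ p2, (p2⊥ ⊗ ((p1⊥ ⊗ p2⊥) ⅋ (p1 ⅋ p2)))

Derivation trace:
[⊗]  ⊢ p2, (p2⊥ ⊗ ((p1⊥ ⊗ p2⊥) ⅋ (p1 ⅋ p2)))
  [Ax]  ⊢ p2, p2⊥
  [⅋]  ⊢ ((p1⊥ ⊗ p2⊥) ⅋ (p1 ⅋ p2))
    [⅋]  ⊢ (p1⊥ ⊗ p2⊥), (p1 ⅋ p2)
      [⊗]  ⊢ p1, p2, (p1⊥ ⊗ p2⊥)
        [Ax]  ⊢ p1, p1⊥
        [Ax]  ⊢ p2, p2⊥

Result: YES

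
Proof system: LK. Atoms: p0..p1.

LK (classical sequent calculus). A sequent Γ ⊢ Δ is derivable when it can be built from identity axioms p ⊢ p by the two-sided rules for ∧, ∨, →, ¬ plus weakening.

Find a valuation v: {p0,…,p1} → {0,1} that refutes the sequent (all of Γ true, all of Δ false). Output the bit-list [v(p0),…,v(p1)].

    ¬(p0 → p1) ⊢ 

Truth-table refutation:
  v=00: Γ:[¬(p0 → p1)=F] Δ:[] refutes=False
  v=01: Γ:[¬(p0 → p1)=F] Δ:[] refutes=False
  v=10: Γ:[¬(p0 → p1)=T] Δ:[] refutes=True  ← countermodel

Result: [1, 0]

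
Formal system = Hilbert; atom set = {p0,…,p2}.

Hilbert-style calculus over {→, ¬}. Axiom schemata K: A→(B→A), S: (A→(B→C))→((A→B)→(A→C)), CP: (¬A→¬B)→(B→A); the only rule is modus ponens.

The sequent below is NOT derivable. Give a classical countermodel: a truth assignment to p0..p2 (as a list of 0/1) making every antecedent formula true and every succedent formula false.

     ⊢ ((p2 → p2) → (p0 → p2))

Enumerate valuations to refute Γ ⊢ Δ:
  v=000: Γ:[] Δ:[((p2 → p2) → (p0 → p2))=T] refutes=False
  v=001: Γ:[] Δ:[((p2 → p2) → (p0 → p2))=T] refutes=False
  v=010: Γ:[] Δ:[((p2 → p2) → (p0 → p2))=T] refutes=False
  v=011: Γ:[] Δ:[((p2 → p2) → (p0 → p2))=T] refutes=False
  v=100: Γ:[] Δ:[((p2 → p2) → (p0 → p2))=F] refutes=True  ← countermodel

Result: [1, 0, 0]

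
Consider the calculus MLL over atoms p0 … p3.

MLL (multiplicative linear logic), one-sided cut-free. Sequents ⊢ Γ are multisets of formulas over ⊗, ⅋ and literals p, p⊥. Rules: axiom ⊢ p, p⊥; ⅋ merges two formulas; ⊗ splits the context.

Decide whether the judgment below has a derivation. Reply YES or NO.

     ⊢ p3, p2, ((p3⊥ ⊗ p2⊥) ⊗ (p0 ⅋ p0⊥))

Derivation trace:
[⊗]  ⊢ p3, p2, ((p3⊥ ⊗ p2⊥) ⊗ (p0 ⅋ p0⊥))
  [⊗]  ⊢ p3, p2, (p3⊥ ⊗ p2⊥)
    [Ax]  ⊢ p3, p3⊥
    [Ax]  ⊢ p2, p2⊥
  [⅋]  ⊢ (p0 ⅋ p0⊥)
    [Ax]  ⊢ p0, p0⊥

Result: YES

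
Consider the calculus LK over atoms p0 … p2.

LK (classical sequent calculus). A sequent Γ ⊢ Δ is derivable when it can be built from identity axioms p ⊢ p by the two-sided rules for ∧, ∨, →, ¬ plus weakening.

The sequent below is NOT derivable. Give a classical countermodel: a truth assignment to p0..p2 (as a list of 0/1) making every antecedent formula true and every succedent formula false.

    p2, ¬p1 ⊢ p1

Truth-table refutation:
  v=000: Γ:[p2=F, ¬p1=T] Δ:[p1=F] refutes=False
  v=001: Γ:[p2=T, ¬p1=T] Δ:[p1=F] refutes=True  ← countermodel

Result: [0, 0, 1]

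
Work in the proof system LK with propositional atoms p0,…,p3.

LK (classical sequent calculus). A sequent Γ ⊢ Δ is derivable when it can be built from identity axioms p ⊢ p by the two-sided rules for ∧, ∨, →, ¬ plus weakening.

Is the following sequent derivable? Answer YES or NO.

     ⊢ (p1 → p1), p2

Proof tree:
[WR]  ⊢ (p1 → p1), p2
  [→R]  ⊢ (p1 → p1)
    [Ax] p1 ⊢ p1

Result: YES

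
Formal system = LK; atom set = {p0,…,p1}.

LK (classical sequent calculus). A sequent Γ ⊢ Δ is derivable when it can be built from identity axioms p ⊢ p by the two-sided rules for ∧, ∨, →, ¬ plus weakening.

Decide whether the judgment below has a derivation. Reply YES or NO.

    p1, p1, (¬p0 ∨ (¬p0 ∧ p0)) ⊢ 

Truth-table refutation:
  v=00: Γ:[p1=F, p1=F, (¬p0 ∨ (¬p0 ∧ p0))=T] Δ:[] refutes=False
  v=01: Γ:[p1=T, p1=T, (¬p0 ∨ (¬p0 ∧ p0))=T] Δ:[] refutes=True  ← countermodel

Result: NO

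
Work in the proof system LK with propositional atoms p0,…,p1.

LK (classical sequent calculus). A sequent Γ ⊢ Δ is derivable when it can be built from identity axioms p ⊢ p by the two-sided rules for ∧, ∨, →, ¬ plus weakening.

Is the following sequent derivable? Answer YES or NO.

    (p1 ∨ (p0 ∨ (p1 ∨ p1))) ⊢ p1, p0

Derivation trace:
[∨L] (p1 ∨ (p0 ∨ (p1 ∨ p1))) ⊢ p1, p0
  [Ax] p1 ⊢ p1
  [∨L] (p0 ∨ (p1 ∨ p1)) ⊢ p1, p0
    [Ax] p0 ⊢ p0
    [∨L] (p1 ∨ p1) ⊢ p1
      [Ax] p1 ⊢ p1
      [Ax] p1 ⊢ p1

Result: YES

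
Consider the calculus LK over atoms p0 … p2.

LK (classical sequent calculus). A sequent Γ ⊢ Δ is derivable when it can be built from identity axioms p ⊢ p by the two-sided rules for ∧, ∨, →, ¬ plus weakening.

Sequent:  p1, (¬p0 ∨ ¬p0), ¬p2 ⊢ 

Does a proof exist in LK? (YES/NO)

Enumerate valuations to refute Γ ⊢ Δ:
  v=000: Γ:[p1=F, (¬p0 ∨ ¬p0)=T, ¬p2=T] Δ:[] refutes=False
  v=001: Γ:[p1=F, (¬p0 ∨ ¬p0)=T, ¬p2=F] Δ:[] refutes=False
  v=010: Γ:[p1=T, (¬p0 ∨ ¬p0)=T, ¬p2=T] Δ:[] refutes=True  ← countermodel

Result: NO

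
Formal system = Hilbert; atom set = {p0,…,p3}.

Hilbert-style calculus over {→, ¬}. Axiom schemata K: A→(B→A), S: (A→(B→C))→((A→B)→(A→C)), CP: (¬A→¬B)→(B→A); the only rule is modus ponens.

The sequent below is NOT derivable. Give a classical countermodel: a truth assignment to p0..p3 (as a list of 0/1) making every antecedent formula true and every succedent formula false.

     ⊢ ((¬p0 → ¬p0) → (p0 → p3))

Truth-table refutation:
  v=0000: Γ:[] Δ:[((¬p0 → ¬p0) → (p0 → p3))=T] refutes=False
  v=0001: Γ:[] Δ:[((¬p0 → ¬p0) → (p0 → p3))=T] refutes=False
  v=0010: Γ:[] Δ:[((¬p0 → ¬p0) → (p0 → p3))=T] refutes=False
  v=0011: Γ:[] Δ:[((¬p0 → ¬p0) → (p0 → p3))=T] refutes=False
  v=0100: Γ:[] Δ:[((¬p0 → ¬p0) → (p0 → p3))=T] refutes=False
  v=0101: Γ:[] Δ:[((¬p0 → ¬p0) → (p0 → p3))=T] refutes=False
  v=0110: Γ:[] Δ:[((¬p0 → ¬p0) → (p0 → p3))=T] refutes=False
  v=0111: Γ:[] Δ:[((¬p0 → ¬p0) → (p0 → p3))=T] refutes=False
  v=1000: Γ:[] Δ:[((¬p0 → ¬p0) → (p0 → p3))=F] refutes=True  ← countermodel

Result: [1, 0, 0, 0]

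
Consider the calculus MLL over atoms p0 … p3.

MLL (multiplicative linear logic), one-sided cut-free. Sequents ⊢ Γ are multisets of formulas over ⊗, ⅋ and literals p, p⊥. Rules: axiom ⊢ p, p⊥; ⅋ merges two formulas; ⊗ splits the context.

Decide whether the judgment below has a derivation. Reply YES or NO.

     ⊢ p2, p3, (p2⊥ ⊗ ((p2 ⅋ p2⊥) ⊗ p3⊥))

Derivation (root first):
[⊗]  ⊢ p2, p3, (p2⊥ ⊗ ((p2 ⅋ p2⊥) ⊗ p3⊥))
  [Ax]  ⊢ p2, p2⊥
  [⊗]  ⊢ p3, ((p2 ⅋ p2⊥) ⊗ p3⊥)
    [⅋]  ⊢ (p2 ⅋ p2⊥)
      [Ax]  ⊢ p2, p2⊥
    [Ax]  ⊢ p3, p3⊥

Result: YES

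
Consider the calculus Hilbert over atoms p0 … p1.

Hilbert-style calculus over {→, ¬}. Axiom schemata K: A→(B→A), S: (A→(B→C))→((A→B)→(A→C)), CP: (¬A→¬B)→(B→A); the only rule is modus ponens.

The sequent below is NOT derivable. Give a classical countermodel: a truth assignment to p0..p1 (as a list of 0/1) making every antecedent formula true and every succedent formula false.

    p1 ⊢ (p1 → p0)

Enumerate valuations to refute Γ ⊢ Δ:
  v=00: Γ:[p1=F] Δ:[(p1 → p0)=T] refutes=False
  v=01: Γ:[p1=T] Δ:[(p1 → p0)=F] refutes=True  ← countermodel

Result: [0, 1]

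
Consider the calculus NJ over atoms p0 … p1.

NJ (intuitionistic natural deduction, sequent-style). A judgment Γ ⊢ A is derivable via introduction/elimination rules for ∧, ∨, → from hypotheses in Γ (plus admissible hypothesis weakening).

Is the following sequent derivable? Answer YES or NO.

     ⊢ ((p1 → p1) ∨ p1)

Proof tree:
[∨I₁]  ⊢ ((p1 → p1) ∨ p1)
  [→I]  ⊢ (p1 → p1)
    [Ax] p1 ⊢ p1

Result: YES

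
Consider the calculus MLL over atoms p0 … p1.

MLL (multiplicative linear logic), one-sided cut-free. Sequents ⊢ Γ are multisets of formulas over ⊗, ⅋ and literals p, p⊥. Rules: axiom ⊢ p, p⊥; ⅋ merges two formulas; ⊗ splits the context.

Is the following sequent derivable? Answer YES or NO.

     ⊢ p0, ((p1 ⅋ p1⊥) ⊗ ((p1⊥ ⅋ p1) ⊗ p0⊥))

Derivation trace:
[⊗]  ⊢ p0, ((p1 ⅋ p1⊥) ⊗ ((p1⊥ ⅋ p1) ⊗ p0⊥))
  [⅋]  ⊢ (p1 ⅋ p1⊥)
    [Ax]  ⊢ p1, p1⊥
  [⊗]  ⊢ p0, ((p1⊥ ⅋ p1) ⊗ p0⊥)
    [⅋]  ⊢ (p1⊥ ⅋ p1)
      [Ax]  ⊢ p1, p1⊥
    [Ax]  ⊢ p0, p0⊥

Result: YES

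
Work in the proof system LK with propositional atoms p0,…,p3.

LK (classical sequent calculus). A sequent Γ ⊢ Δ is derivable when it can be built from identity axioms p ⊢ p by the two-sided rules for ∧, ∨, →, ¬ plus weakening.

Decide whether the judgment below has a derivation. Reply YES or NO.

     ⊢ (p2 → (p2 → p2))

Derivation trace:
[→R]  ⊢ (p2 → (p2 → p2))
  [→R] p2 ⊢ (p2 → p2)
    [WL] p2, p2 ⊢ p2
      [Ax] p2 ⊢ p2

Result: YES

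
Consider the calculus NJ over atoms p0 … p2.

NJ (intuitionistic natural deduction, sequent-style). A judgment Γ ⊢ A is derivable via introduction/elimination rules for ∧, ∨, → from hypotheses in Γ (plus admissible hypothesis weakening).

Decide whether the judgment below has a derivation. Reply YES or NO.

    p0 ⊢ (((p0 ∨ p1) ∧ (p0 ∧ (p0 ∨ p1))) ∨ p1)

Derivation (root first):
[∨I₁] p0 ⊢ (((p0 ∨ p1) ∧ (p0 ∧ (p0 ∨ p1))) ∨ p1)
  [∧I] p0 ⊢ ((p0 ∨ p1) ∧ (p0 ∧ (p0 ∨ p1)))
    [∨I₁] p0 ⊢ (p0 ∨ p1)
      [Ax] p0 ⊢ p0
    [∧I] p0 ⊢ (p0 ∧ (p0 ∨ p1))
      [Ax] p0 ⊢ p0
      [∨I₁] p0 ⊢ (p0 ∨ p1)
        [Ax] p0 ⊢ p0

Result: YES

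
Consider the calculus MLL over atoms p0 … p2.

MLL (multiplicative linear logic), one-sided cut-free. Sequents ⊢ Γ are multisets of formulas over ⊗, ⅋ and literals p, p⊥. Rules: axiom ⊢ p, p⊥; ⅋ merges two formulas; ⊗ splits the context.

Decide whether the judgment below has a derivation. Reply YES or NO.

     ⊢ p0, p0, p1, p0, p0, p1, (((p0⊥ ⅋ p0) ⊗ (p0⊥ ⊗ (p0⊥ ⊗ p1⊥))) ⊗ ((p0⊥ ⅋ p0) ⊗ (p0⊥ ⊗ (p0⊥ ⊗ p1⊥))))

Derivation (root first):
[⊗]  ⊢ p0, p0, p1, p0, p0, p1, (((p0⊥ ⅋ p0) ⊗ (p0⊥ ⊗ (p0⊥ ⊗ p1⊥))) ⊗ ((p0⊥ ⅋ p0) ⊗ (p0⊥ ⊗ (p0⊥ ⊗ p1⊥))))
  [⊗]  ⊢ p0, p0, p1, ((p0⊥ ⅋ p0) ⊗ (p0⊥ ⊗ (p0⊥ ⊗ p1⊥)))
    [⅋]  ⊢ (p0⊥ ⅋ p0)
      [Ax]  ⊢ p0, p0⊥
    [⊗]  ⊢ p0, p0, p1, (p0⊥ ⊗ (p0⊥ ⊗ p1⊥))
      [Ax]  ⊢ p0, p0⊥
      [⊗]  ⊢ p0, p1, (p0⊥ ⊗ p1⊥)
        [Ax]  ⊢ p0, p0⊥
        [Ax]  ⊢ p1, p1⊥
  [⊗]  ⊢ p0, p0, p1, ((p0⊥ ⅋ p0) ⊗ (p0⊥ ⊗ (p0⊥ ⊗ p1⊥)))
    [⅋]  ⊢ (p0⊥ ⅋ p0)
      [Ax]  ⊢ p0, p0⊥
    [⊗]  ⊢ p0, p0, p1, (p0⊥ ⊗ (p0⊥ ⊗ p1⊥))
      [Ax]  ⊢ p0, p0⊥
      [⊗]  ⊢ p0, p1, (p0⊥ ⊗ p1⊥)
        [Ax]  ⊢ p0, p0⊥
        [Ax]  ⊢ p1, p1⊥

Result: YES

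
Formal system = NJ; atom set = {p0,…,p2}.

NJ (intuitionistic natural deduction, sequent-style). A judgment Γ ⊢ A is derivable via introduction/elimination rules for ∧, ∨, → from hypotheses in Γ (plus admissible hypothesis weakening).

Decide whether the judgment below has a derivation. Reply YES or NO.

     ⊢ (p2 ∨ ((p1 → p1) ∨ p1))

Proof tree:
[∨I₂]  ⊢ (p2 ∨ ((p1 → p1) ∨ p1))
  [∨I₁]  ⊢ ((p1 → p1) ∨ p1)
    [→I]  ⊢ (p1 → p1)
      [Ax] p1 ⊢ p1

Result: YES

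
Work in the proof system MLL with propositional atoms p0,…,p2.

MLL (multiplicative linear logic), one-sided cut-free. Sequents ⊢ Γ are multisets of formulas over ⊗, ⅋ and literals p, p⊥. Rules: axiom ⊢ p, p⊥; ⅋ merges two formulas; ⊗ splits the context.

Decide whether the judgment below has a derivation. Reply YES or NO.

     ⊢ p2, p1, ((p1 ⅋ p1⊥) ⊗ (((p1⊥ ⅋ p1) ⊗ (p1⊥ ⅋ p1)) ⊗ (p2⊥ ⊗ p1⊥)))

Proof tree:
[⊗]  ⊢ p2, p1, ((p1 ⅋ p1⊥) ⊗ (((p1⊥ ⅋ p1) ⊗ (p1⊥ ⅋ p1)) ⊗ (p2⊥ ⊗ p1⊥)))
  [⅋]  ⊢ (p1 ⅋ p1⊥)
    [Ax]  ⊢ p1, p1⊥
  [⊗]  ⊢ p2, p1, (((p1⊥ ⅋ p1) ⊗ (p1⊥ ⅋ p1)) ⊗ (p2⊥ ⊗ p1⊥))
    [⊗]  ⊢ ((p1⊥ ⅋ p1) ⊗ (p1⊥ ⅋ p1))
      [⅋]  ⊢ (p1⊥ ⅋ p1)
        [Ax]  ⊢ p1, p1⊥
      [⅋]  ⊢ (p1⊥ ⅋ p1)
        [Ax]  ⊢ p1, p1⊥
    [⊗]  ⊢ p2, p1, (p2⊥ ⊗ p1⊥)
      [Ax]  ⊢ p2, p2⊥
      [Ax]  ⊢ p1, p1⊥

Result: YES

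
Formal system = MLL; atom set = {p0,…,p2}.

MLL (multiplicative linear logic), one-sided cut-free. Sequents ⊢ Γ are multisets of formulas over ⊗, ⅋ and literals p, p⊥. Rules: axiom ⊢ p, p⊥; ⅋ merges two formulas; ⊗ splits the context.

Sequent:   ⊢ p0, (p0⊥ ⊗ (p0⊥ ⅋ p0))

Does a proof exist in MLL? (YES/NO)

Derivation (root first):
[⊗]  ⊢ p0, (p0⊥ ⊗ (p0⊥ ⅋ p0))
  [Ax]  ⊢ p0, p0⊥
  [⅋]  ⊢ (p0⊥ ⅋ p0)
    [Ax]  ⊢ p0, p0⊥

Result: YES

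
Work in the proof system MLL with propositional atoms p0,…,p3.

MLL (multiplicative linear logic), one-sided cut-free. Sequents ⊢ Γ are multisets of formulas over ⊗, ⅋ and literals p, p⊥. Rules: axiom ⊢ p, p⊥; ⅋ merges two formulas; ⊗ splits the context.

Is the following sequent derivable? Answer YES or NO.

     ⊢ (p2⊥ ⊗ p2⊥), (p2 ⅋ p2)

Proof tree:
[⅋]  ⊢ (p2⊥ ⊗ p2⊥), (p2 ⅋ p2)
  [⊗]  ⊢ p2, p2, (p2⊥ ⊗ p2⊥)
    [Ax]  ⊢ p2, p2⊥
    [Ax]  ⊢ p2, p2⊥

Result: YES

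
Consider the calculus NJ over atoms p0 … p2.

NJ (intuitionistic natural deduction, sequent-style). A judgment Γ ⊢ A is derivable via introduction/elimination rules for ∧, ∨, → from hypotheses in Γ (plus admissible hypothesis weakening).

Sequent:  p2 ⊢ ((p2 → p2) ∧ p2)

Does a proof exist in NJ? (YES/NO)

Derivation trace:
[∧I] p2 ⊢ ((p2 → p2) ∧ p2)
  [→I]  ⊢ (p2 → p2)
    [Ax] p2 ⊢ p2
  [Ax] p2 ⊢ p2

Result: YES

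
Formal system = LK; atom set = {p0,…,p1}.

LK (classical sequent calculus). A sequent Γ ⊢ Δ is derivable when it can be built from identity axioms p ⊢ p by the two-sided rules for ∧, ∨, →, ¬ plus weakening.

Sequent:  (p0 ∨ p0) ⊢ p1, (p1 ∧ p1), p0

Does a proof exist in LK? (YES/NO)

Proof tree:
[∨L] (p0 ∨ p0) ⊢ p1, (p1 ∧ p1), p0
  [WR] p0 ⊢ p0, p1
    [Ax] p0 ⊢ p0
  [∧R] p0 ⊢ p0, (p1 ∧ p1)
    [WR] p0 ⊢ p0, p1
      [Ax] p0 ⊢ p0
    [WR] p0 ⊢ p0, p1
      [Ax] p0 ⊢ p0

Result: YES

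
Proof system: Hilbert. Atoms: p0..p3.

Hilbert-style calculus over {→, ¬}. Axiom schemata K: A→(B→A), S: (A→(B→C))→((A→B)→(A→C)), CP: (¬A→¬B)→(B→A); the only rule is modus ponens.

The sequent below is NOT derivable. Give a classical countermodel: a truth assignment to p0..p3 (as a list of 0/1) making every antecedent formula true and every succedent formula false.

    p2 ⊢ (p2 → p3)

Search for a countermodel by truth-table:
  v=0000: Γ:[p2=F] Δ:[(p2 → p3)=T] refutes=False
  v=0001: Γ:[p2=F] Δ:[(p2 → p3)=T] refutes=False
  v=0010: Γ:[p2=T] Δ:[(p2 → p3)=F] refutes=True  ← countermodel

Result: [0, 0, 1, 0]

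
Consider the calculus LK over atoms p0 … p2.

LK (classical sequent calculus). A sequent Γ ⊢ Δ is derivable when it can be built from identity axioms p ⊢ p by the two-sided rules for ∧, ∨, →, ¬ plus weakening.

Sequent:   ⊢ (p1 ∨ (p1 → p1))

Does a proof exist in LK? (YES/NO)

Derivation trace:
[∨R]  ⊢ (p1 ∨ (p1 → p1))
  [→R]  ⊢ p1, (p1 → p1)
    [WR] p1 ⊢ p1, p1
      [Ax] p1 ⊢ p1

Result: YES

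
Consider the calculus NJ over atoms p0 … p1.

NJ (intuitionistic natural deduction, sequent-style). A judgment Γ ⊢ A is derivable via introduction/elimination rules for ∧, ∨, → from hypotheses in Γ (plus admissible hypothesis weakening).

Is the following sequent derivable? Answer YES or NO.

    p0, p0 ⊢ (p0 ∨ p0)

Derivation (root first):
[∨I₁] p0, p0 ⊢ (p0 ∨ p0)
  [Wk] p0, p0 ⊢ p0
    [Ax] p0 ⊢ p0

Result: YES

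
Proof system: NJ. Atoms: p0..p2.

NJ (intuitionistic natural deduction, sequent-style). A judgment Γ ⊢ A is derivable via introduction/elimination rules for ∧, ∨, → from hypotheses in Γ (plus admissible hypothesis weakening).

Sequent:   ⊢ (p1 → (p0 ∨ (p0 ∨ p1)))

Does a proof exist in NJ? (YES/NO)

Derivation trace:
[→I]  ⊢ (p1 → (p0 ∨ (p0 ∨ p1)))
  [∨I₂] p1 ⊢ (p0 ∨ (p0 ∨ p1))
    [∨I₂] p1 ⊢ (p0 ∨ p1)
      [Ax] p1 ⊢ p1

Result: YES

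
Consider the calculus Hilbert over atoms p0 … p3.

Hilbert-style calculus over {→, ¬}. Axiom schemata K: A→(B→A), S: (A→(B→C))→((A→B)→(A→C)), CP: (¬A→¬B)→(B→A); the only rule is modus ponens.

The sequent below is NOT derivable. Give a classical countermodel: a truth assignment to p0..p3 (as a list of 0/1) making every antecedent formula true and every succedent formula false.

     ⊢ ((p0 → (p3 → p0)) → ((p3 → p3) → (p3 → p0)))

Enumerate valuations to refute Γ ⊢ Δ:
  v=0000: Γ:[] Δ:[((p0 → (p3 → p0)) → ((p3 → p3) → (p3 → p0)))=T] refutes=False
  v=0001: Γ:[] Δ:[((p0 → (p3 → p0)) → ((p3 → p3) → (p3 → p0)))=F] refutes=True  ← countermodel

Result: [0, 0, 0, 1]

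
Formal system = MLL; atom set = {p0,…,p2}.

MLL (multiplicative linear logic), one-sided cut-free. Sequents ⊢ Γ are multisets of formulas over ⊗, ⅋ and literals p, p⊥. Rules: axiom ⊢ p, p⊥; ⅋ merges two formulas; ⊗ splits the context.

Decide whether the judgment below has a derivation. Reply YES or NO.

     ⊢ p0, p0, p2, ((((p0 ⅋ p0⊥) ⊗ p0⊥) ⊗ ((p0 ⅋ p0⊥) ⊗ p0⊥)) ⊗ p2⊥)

Derivation trace:
[⊗]  ⊢ p0, p0, p2, ((((p0 ⅋ p0⊥) ⊗ p0⊥) ⊗ ((p0 ⅋ p0⊥) ⊗ p0⊥)) ⊗ p2⊥)
  [⊗]  ⊢ p0, p0, (((p0 ⅋ p0⊥) ⊗ p0⊥) ⊗ ((p0 ⅋ p0⊥) ⊗ p0⊥))
    [⊗]  ⊢ p0, ((p0 ⅋ p0⊥) ⊗ p0⊥)
      [⅋]  ⊢ (p0 ⅋ p0⊥)
        [Ax]  ⊢ p0, p0⊥
      [Ax]  ⊢ p0, p0⊥
    [⊗]  ⊢ p0, ((p0 ⅋ p0⊥) ⊗ p0⊥)
      [⅋]  ⊢ (p0 ⅋ p0⊥)
        [Ax]  ⊢ p0, p0⊥
      [Ax]  ⊢ p0, p0⊥
  [Ax]  ⊢ p2, p2⊥

Result: YES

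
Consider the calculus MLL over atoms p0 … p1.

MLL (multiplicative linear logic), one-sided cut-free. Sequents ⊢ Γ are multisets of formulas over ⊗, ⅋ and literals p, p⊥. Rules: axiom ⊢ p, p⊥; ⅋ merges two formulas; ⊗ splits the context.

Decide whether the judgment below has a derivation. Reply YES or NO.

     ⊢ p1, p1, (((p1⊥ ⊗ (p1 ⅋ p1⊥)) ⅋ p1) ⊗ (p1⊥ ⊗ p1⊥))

Derivation (root first):
[⊗]  ⊢ p1, p1, (((p1⊥ ⊗ (p1 ⅋ p1⊥)) ⅋ p1) ⊗ (p1⊥ ⊗ p1⊥))
  [⅋]  ⊢ ((p1⊥ ⊗ (p1 ⅋ p1⊥)) ⅋ p1)
    [⊗]  ⊢ p1, (p1⊥ ⊗ (p1 ⅋ p1⊥))
      [Ax]  ⊢ p1, p1⊥
      [⅋]  ⊢ (p1 ⅋ p1⊥)
        [Ax]  ⊢ p1, p1⊥
  [⊗]  ⊢ p1, p1, (p1⊥ ⊗ p1⊥)
    [Ax]  ⊢ p1, p1⊥
    [Ax]  ⊢ p1, p1⊥

Result: YES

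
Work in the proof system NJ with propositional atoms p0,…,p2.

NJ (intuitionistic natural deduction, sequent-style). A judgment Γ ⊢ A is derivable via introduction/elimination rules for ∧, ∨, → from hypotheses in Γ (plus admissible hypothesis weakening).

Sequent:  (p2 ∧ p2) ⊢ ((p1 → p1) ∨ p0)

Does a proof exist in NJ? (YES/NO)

Derivation trace:
[Wk] (p2 ∧ p2) ⊢ ((p1 → p1) ∨ p0)
  [∨I₁]  ⊢ ((p1 → p1) ∨ p0)
    [→I]  ⊢ (p1 → p1)
      [Ax] p1 ⊢ p1

Result: YES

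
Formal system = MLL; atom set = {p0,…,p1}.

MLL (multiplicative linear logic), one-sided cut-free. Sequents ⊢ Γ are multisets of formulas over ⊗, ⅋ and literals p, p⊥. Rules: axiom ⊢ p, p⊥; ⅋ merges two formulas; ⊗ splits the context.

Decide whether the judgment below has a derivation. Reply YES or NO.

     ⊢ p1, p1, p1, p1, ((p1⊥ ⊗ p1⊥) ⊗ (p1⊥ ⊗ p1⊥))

Derivation trace:
[⊗]  ⊢ p1, p1, p1, p1, ((p1⊥ ⊗ p1⊥) ⊗ (p1⊥ ⊗ p1⊥))
  [⊗]  ⊢ p1, p1, (p1⊥ ⊗ p1⊥)
    [Ax]  ⊢ p1, p1⊥
    [Ax]  ⊢ p1, p1⊥
  [⊗]  ⊢ p1, p1, (p1⊥ ⊗ p1⊥)
    [Ax]  ⊢ p1, p1⊥
    [Ax]  ⊢ p1, p1⊥

Result: YES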